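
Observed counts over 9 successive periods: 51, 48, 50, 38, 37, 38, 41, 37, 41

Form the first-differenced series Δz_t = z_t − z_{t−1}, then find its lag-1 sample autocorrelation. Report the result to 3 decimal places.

First differences Δz: -3, 2, -12, -1, 1, 3, -4, 4
Mean of differences = -1.2500
Numerator Σ(Δz_t−Δz̄)(Δz_{t+1}−Δz̄) = -59.3125
Denominator Σ(Δz_t−Δz̄)² = 187.5000
r_1(Δz) = -59.3125 / 187.5000 = -0.316

-0.316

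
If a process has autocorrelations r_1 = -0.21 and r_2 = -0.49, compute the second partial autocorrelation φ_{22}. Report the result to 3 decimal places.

-0.559

φ_{22} = (r_2 − r_1²) / (1 − r_1²)
r_1² = (-0.21)² = 0.0441
Numerator = -0.49 − 0.0441 = -0.5341; denominator = 1 − 0.0441 = 0.9559
φ_{22} = -0.5341 / 0.9559 = -0.559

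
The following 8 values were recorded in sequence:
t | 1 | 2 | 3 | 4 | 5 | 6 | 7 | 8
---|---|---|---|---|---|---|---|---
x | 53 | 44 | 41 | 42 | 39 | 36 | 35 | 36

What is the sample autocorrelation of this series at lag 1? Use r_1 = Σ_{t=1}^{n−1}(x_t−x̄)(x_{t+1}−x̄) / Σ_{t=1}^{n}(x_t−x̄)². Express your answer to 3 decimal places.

0.418

Mean x̄ = (53 + 44 + 41 + 42 + 39 + 36 + 35 + 36)/8 = 40.7500
Deviations from mean: 12.2500, 3.2500, 0.2500, 1.2500, -1.7500, -4.7500, -5.7500, -4.7500
Σ(x_t−x̄)(x_{t+1}−x̄) = (39.8125) + (0.8125) + (0.3125) + (-2.1875) + (8.3125) + (27.3125) + (27.3125) = 101.6875
Denominator Σ(x_t−x̄)² = 243.5000
r_1 = 101.6875 / 243.5000 = 0.418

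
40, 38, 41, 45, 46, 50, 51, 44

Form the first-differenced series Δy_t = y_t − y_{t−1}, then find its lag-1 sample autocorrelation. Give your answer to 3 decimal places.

0.035

First differences Δy: -2, 3, 4, 1, 4, 1, -7
Mean of differences = 0.5714
Numerator Σ(Δy_t−Δȳ)(Δy_{t+1}−Δȳ) = 3.2449
Denominator Σ(Δy_t−Δȳ)² = 93.7143
r_1(Δy) = 3.2449 / 93.7143 = 0.035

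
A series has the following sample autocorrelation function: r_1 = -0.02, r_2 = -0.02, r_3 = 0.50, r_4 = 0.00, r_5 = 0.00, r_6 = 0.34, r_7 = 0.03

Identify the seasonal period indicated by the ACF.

3

The largest autocorrelation is r_3 = 0.50, with a weaker echo at lag 6 (0.34); the remaining lags stay at or below 0.03.
The dominant spike at lag 3 indicates a seasonal period of 3.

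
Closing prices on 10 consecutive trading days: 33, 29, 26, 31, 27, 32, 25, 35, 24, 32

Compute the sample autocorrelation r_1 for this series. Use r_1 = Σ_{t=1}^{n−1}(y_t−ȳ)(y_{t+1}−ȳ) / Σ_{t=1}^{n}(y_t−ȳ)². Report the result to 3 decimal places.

Mean ȳ = (33 + 29 + 26 + 31 + 27 + 32 + 25 + 35 + 24 + 32)/10 = 29.4000
Numerator Σ_{t=1}^{9}(y_t−ȳ)(y_{t+1}−ȳ) = -95.9600
Denominator Σ(y_t−ȳ)² = 126.4000
r_1 = -95.9600 / 126.4000 = -0.759

-0.759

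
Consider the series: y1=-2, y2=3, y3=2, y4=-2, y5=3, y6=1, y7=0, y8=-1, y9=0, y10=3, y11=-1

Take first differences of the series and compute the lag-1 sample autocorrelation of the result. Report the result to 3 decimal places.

First differences Δy: 5, -1, -4, 5, -2, -1, -1, 1, 3, -4
Mean of differences = 0.1000
Numerator Σ(Δy_t−Δȳ)(Δy_{t+1}−Δȳ) = -38.0100
Denominator Σ(Δy_t−Δȳ)² = 98.9000
r_1(Δy) = -38.0100 / 98.9000 = -0.384

-0.384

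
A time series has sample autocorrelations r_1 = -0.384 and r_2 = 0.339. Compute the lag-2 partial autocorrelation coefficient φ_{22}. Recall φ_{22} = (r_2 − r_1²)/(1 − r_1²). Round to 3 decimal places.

φ_{22} = (r_2 − r_1²) / (1 − r_1²)
r_1² = (-0.384)² = 0.147456
Numerator = 0.339 − 0.1475 = 0.1915; denominator = 1 − 0.1475 = 0.8525
φ_{22} = 0.1915 / 0.8525 = 0.225

0.225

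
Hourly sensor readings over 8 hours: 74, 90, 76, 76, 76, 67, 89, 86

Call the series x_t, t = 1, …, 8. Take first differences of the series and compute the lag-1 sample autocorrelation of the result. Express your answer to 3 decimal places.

First differences Δx: 16, -14, 0, 0, -9, 22, -3
Mean of differences = 1.7143
Numerator Σ(Δx_t−Δx̄)(Δx_{t+1}−Δx̄) = -489.2245
Denominator Σ(Δx_t−Δx̄)² = 1005.4286
r_1(Δx) = -489.2245 / 1005.4286 = -0.487

-0.487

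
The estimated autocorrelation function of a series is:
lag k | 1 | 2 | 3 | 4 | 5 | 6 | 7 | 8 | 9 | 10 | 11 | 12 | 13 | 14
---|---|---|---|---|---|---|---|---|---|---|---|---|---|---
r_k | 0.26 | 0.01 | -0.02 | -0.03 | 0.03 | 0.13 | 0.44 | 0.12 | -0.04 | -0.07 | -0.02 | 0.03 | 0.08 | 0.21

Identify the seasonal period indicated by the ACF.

7

The largest autocorrelation is r_7 = 0.44; the remaining lags stay at or below 0.26. The elevated value at lag 1 (0.26), dropping to 0.01 at lag 2, reflects decaying short-term dependence rather than seasonality.
The dominant spike at lag 7 indicates a seasonal period of 7.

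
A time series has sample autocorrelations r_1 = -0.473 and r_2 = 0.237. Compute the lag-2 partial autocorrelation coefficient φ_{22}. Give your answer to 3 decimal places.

φ_{22} = (r_2 − r_1²) / (1 − r_1²)
r_1² = (-0.473)² = 0.223729
Numerator = 0.237 − 0.2237 = 0.0133; denominator = 1 − 0.2237 = 0.7763
φ_{22} = 0.0133 / 0.7763 = 0.017

0.017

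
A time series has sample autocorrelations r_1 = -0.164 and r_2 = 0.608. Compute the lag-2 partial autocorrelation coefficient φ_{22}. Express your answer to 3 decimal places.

φ_{22} = (r_2 − r_1²) / (1 − r_1²)
r_1² = (-0.164)² = 0.026896
Numerator = 0.608 − 0.0269 = 0.5811; denominator = 1 − 0.0269 = 0.9731
φ_{22} = 0.5811 / 0.9731 = 0.597

0.597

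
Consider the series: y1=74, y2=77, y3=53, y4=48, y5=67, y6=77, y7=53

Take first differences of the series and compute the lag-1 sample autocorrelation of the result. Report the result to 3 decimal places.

-0.069

First differences Δy: 3, -24, -5, 19, 10, -24
Mean of differences = -3.5000
Numerator Σ(Δy_t−Δȳ)(Δy_{t+1}−Δȳ) = -109.2500
Denominator Σ(Δy_t−Δȳ)² = 1573.5000
r_1(Δy) = -109.2500 / 1573.5000 = -0.069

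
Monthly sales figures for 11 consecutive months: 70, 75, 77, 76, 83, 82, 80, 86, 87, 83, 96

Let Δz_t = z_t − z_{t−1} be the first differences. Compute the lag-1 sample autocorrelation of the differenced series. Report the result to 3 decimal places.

First differences Δz: 5, 2, -1, 7, -1, -2, 6, 1, -4, 13
Mean of differences = 2.6000
Numerator Σ(Δz_t−Δz̄)(Δz_{t+1}−Δz̄) = -93.5600
Denominator Σ(Δz_t−Δz̄)² = 238.4000
r_1(Δz) = -93.5600 / 238.4000 = -0.392

-0.392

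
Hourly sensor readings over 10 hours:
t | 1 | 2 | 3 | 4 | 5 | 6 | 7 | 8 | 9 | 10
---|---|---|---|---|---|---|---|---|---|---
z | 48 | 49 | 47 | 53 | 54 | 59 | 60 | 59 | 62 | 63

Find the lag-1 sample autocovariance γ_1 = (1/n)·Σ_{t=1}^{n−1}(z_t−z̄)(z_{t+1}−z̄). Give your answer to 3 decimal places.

Mean z̄ = (48 + 49 + 47 + 53 + 54 + 59 + 60 + 59 + 62 + 63)/10 = 55.4000
Σ_{t=1}^{9}(z_t−z̄)(z_{t+1}−z̄) = 226.6400
γ_1 = 226.6400 / 10 = 22.664

22.664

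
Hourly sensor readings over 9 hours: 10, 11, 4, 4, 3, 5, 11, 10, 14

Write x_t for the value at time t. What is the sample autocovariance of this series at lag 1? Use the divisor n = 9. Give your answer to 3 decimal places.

6.000

Mean x̄ = (10 + 11 + 4 + 4 + 3 + 5 + 11 + 10 + 14)/9 = 8.0000
Σ_{t=1}^{8}(x_t−x̄)(x_{t+1}−x̄) = 54.0000
γ_1 = 54.0000 / 9 = 6.000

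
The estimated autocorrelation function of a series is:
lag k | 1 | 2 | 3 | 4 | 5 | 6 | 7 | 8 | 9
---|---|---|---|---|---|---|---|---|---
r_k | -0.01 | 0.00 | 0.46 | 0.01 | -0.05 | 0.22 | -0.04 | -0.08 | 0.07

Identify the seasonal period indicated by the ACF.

The largest autocorrelation is r_3 = 0.46, with a weaker echo at lag 6 (0.22); the remaining lags stay at or below 0.07.
The dominant spike at lag 3 indicates a seasonal period of 3.

3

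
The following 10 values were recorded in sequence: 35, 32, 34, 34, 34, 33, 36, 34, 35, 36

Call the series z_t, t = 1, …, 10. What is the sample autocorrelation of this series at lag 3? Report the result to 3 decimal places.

Mean z̄ = (35 + 32 + 34 + 34 + 34 + 33 + 36 + 34 + 35 + 36)/10 = 34.3000
Σ(z_t−z̄)(z_{t+3}−z̄) = (-0.2100) + (0.6900) + (0.3900) + (-0.5100) + (0.0900) + (-0.9100) + (2.8900) = 2.4300
Denominator Σ(z_t−z̄)² = 14.1000
r_3 = 2.4300 / 14.1000 = 0.172

0.172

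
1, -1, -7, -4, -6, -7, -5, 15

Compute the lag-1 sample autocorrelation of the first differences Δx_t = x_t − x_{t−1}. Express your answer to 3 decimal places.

0.074

First differences Δx: -2, -6, 3, -2, -1, 2, 20
Mean of differences = 2.0000
Numerator Σ(Δx_t−Δx̄)(Δx_{t+1}−Δx̄) = 32.0000
Denominator Σ(Δx_t−Δx̄)² = 430.0000
r_1(Δx) = 32.0000 / 430.0000 = 0.074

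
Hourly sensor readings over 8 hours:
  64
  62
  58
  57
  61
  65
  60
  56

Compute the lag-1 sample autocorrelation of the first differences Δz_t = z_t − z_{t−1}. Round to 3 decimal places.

0.241

First differences Δz: -2, -4, -1, 4, 4, -5, -4
Mean of differences = -1.1429
Numerator Σ(Δz_t−Δz̄)(Δz_{t+1}−Δz̄) = 20.4082
Denominator Σ(Δz_t−Δz̄)² = 84.8571
r_1(Δz) = 20.4082 / 84.8571 = 0.241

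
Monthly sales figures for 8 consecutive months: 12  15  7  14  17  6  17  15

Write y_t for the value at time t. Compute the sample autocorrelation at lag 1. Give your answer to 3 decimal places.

-0.507

Mean ȳ = (12 + 15 + 7 + 14 + 17 + 6 + 17 + 15)/8 = 12.8750
Deviations from mean: -0.8750, 2.1250, -5.8750, 1.1250, 4.1250, -6.8750, 4.1250, 2.1250
Numerator Σ_{t=1}^{7}(y_t−ȳ)(y_{t+1}−ȳ) = -64.2656
Denominator Σ(y_t−ȳ)² = 126.8750
r_1 = -64.2656 / 126.8750 = -0.507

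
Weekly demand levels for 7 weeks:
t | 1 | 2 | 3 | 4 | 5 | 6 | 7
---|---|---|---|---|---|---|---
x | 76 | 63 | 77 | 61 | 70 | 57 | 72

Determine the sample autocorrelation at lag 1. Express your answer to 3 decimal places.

-0.633

Mean x̄ = (76 + 63 + 77 + 61 + 70 + 57 + 72)/7 = 68.0000
Deviations from mean: 8.0000, -5.0000, 9.0000, -7.0000, 2.0000, -11.0000, 4.0000
Σ(x_t−x̄)(x_{t+1}−x̄) = (-40.0000) + (-45.0000) + (-63.0000) + (-14.0000) + (-22.0000) + (-44.0000) = -228.0000
Denominator Σ(x_t−x̄)² = 360.0000
r_1 = -228.0000 / 360.0000 = -0.633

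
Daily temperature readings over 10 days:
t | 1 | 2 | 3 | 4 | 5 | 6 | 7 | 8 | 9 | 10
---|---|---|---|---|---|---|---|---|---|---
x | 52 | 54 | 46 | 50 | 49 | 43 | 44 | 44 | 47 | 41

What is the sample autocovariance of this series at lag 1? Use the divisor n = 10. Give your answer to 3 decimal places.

4.400

Mean x̄ = (52 + 54 + 46 + 50 + 49 + 43 + 44 + 44 + 47 + 41)/10 = 47.0000
Σ_{t=1}^{9}(x_t−x̄)(x_{t+1}−x̄) = 44.0000
γ_1 = 44.0000 / 10 = 4.400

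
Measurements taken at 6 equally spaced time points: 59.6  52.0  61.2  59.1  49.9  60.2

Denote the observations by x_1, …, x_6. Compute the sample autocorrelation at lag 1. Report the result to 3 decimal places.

Mean x̄ = (59.6 + 52.0 + 61.2 + 59.1 + 49.9 + 60.2)/6 = 57.0000
Deviations from mean: 2.6000, -5.0000, 4.2000, 2.1000, -7.1000, 3.2000
Numerator Σ_{t=1}^{5}(x_t−x̄)(x_{t+1}−x̄) = -62.8100
Denominator Σ(x_t−x̄)² = 114.4600
r_1 = -62.8100 / 114.4600 = -0.549

-0.549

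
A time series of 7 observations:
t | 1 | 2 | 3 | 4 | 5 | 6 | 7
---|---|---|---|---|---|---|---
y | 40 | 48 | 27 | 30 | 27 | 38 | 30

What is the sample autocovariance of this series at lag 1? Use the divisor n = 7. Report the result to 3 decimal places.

-0.297

Mean ȳ = (40 + 48 + 27 + 30 + 27 + 38 + 30)/7 = 34.2857
Σ_{t=1}^{6}(y_t−ȳ)(y_{t+1}−ȳ) = -2.0816
γ_1 = -2.0816 / 7 = -0.297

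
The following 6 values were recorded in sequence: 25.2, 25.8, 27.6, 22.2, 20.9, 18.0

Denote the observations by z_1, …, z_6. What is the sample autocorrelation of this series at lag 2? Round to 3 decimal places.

Mean z̄ = (25.2 + 25.8 + 27.6 + 22.2 + 20.9 + 18.0)/6 = 23.2833
Deviations from mean: 1.9167, 2.5167, 4.3167, -1.0833, -2.3833, -5.2833
Σ(z_t−z̄)(z_{t+2}−z̄) = (8.2736) + (-2.7264) + (-10.2881) + (5.7236) = 0.9828
Denominator Σ(z_t−z̄)² = 63.4083
r_2 = 0.9828 / 63.4083 = 0.015

0.015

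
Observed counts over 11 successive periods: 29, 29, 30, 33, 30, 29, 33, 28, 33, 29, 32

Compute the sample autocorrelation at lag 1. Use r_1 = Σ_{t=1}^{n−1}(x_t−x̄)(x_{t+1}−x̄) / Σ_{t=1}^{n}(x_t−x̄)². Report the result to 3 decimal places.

-0.572

Mean x̄ = (29 + 29 + 30 + 33 + 30 + 29 + 33 + 28 + 33 + 29 + 32)/11 = 30.4545
Numerator Σ_{t=1}^{10}(x_t−x̄)(x_{t+1}−x̄) = -21.0248
Denominator Σ(x_t−x̄)² = 36.7273
r_1 = -21.0248 / 36.7273 = -0.572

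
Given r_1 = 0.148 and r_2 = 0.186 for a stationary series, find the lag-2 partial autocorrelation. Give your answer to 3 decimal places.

φ_{22} = (r_2 − r_1²) / (1 − r_1²)
r_1² = (0.148)² = 0.021904
Numerator = 0.186 − 0.0219 = 0.1641; denominator = 1 − 0.0219 = 0.9781
φ_{22} = 0.1641 / 0.9781 = 0.168

0.168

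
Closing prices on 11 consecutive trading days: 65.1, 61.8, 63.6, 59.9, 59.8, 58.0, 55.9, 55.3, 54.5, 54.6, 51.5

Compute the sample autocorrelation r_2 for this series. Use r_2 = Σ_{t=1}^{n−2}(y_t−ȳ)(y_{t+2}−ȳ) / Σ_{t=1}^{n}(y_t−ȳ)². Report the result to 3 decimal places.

Mean ȳ = (65.1 + 61.8 + 63.6 + 59.9 + 59.8 + 58.0 + 55.9 + 55.3 + 54.5 + 54.6 + 51.5)/11 = 58.1818
Numerator Σ_{t=1}^{9}(y_t−ȳ)(y_{t+2}−ȳ) = 92.3121
Denominator Σ(y_t−ȳ)² = 180.4564
r_2 = 92.3121 / 180.4564 = 0.512

0.512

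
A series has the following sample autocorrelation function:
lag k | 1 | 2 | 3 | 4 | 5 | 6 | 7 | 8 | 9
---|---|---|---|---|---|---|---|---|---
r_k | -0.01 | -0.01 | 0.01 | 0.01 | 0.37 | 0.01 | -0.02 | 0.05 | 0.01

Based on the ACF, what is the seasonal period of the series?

The largest autocorrelation is r_5 = 0.37; the remaining lags stay at or below 0.05.
The dominant spike at lag 5 indicates a seasonal period of 5.

5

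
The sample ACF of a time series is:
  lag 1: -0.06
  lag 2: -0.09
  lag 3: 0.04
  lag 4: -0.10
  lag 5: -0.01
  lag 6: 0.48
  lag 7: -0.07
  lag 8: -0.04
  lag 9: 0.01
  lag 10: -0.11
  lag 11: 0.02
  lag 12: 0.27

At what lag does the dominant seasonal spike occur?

The largest autocorrelation is r_6 = 0.48, with a weaker echo at lag 12 (0.27); the remaining lags stay at or below 0.04.
The dominant spike at lag 6 indicates a seasonal period of 6.

6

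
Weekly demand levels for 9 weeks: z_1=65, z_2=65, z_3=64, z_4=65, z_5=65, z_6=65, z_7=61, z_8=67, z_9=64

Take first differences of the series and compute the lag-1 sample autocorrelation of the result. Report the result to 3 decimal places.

-0.680

First differences Δz: 0, -1, 1, 0, 0, -4, 6, -3
Mean of differences = -0.1250
Numerator Σ(Δz_t−Δz̄)(Δz_{t+1}−Δz̄) = -42.7656
Denominator Σ(Δz_t−Δz̄)² = 62.8750
r_1(Δz) = -42.7656 / 62.8750 = -0.680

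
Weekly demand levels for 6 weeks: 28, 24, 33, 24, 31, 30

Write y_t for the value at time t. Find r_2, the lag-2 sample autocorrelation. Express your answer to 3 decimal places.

Mean ȳ = (28 + 24 + 33 + 24 + 31 + 30)/6 = 28.3333
Deviations from mean: -0.3333, -4.3333, 4.6667, -4.3333, 2.6667, 1.6667
Numerator Σ_{t=1}^{4}(y_t−ȳ)(y_{t+2}−ȳ) = 22.4444
Denominator Σ(y_t−ȳ)² = 69.3333
r_2 = 22.4444 / 69.3333 = 0.324

0.324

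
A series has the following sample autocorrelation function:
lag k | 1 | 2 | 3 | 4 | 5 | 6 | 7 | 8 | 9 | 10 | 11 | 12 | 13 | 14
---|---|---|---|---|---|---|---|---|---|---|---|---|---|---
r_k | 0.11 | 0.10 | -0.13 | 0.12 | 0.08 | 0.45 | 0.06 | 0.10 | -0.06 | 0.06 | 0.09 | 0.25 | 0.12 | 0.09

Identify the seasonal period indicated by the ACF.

6

The largest autocorrelation is r_6 = 0.45, with a weaker echo at lag 12 (0.25); the remaining lags stay at or below 0.12.
The dominant spike at lag 6 indicates a seasonal period of 6.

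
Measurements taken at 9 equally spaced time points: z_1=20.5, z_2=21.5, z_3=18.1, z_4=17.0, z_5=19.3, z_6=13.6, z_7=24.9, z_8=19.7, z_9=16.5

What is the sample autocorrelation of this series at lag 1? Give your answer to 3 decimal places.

Mean z̄ = (20.5 + 21.5 + 18.1 + 17.0 + 19.3 + 13.6 + 24.9 + 19.7 + 16.5)/9 = 19.0111
Numerator Σ_{t=1}^{8}(z_t−z̄)(z_{t+1}−z̄) = -28.4123
Denominator Σ(z_t−z̄)² = 84.1089
r_1 = -28.4123 / 84.1089 = -0.338

-0.338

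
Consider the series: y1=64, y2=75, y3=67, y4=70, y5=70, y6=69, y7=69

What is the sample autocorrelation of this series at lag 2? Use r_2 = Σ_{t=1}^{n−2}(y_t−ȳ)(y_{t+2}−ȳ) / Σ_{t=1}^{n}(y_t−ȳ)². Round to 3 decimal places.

Mean ȳ = (64 + 75 + 67 + 70 + 70 + 69 + 69)/7 = 69.1429
Deviations from mean: -5.1429, 5.8571, -2.1429, 0.8571, 0.8571, -0.1429, -0.1429
Numerator Σ_{t=1}^{5}(y_t−ȳ)(y_{t+2}−ȳ) = 13.9592
Denominator Σ(y_t−ȳ)² = 66.8571
r_2 = 13.9592 / 66.8571 = 0.209

0.209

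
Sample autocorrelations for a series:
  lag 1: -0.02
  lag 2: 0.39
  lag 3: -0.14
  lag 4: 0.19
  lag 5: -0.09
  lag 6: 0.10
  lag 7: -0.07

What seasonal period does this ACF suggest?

2

The largest autocorrelation is r_2 = 0.39, with a weaker echo at lag 4 (0.19); the remaining lags stay at or below 0.10.
The dominant spike at lag 2 indicates a seasonal period of 2.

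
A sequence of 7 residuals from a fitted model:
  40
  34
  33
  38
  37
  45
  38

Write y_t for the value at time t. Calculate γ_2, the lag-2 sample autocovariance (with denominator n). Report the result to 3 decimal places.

-0.843

Mean ȳ = (40 + 34 + 33 + 38 + 37 + 45 + 38)/7 = 37.8571
Σ_{t=1}^{5}(y_t−ȳ)(y_{t+2}−ȳ) = -5.8980
γ_2 = -5.8980 / 7 = -0.843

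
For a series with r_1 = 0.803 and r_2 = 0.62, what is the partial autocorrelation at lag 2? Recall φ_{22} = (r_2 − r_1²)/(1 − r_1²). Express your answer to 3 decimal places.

φ_{22} = (r_2 − r_1²) / (1 − r_1²)
r_1² = (0.803)² = 0.644809
Numerator = 0.62 − 0.6448 = -0.0248; denominator = 1 − 0.6448 = 0.3552
φ_{22} = -0.0248 / 0.3552 = -0.070

-0.070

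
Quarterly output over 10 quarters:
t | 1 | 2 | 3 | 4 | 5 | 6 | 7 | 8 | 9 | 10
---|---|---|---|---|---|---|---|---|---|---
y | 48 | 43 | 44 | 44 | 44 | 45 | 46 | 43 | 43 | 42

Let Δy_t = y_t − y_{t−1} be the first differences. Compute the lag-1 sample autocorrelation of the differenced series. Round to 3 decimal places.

First differences Δy: -5, 1, 0, 0, 1, 1, -3, 0, -1
Mean of differences = -0.6667
Numerator Σ(Δy_t−Δȳ)(Δy_{t+1}−Δȳ) = -7.4444
Denominator Σ(Δy_t−Δȳ)² = 34.0000
r_1(Δy) = -7.4444 / 34.0000 = -0.219

-0.219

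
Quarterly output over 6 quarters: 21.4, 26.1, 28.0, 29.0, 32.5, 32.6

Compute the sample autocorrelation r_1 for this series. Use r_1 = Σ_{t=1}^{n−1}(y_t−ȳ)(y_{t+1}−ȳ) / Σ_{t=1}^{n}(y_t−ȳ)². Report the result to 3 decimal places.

Mean ȳ = (21.4 + 26.1 + 28.0 + 29.0 + 32.5 + 32.6)/6 = 28.2667
Deviations from mean: -6.8667, -2.1667, -0.2667, 0.7333, 4.2333, 4.3333
Numerator Σ_{t=1}^{5}(y_t−ȳ)(y_{t+1}−ȳ) = 36.7089
Denominator Σ(y_t−ȳ)² = 89.1533
r_1 = 36.7089 / 89.1533 = 0.412

0.412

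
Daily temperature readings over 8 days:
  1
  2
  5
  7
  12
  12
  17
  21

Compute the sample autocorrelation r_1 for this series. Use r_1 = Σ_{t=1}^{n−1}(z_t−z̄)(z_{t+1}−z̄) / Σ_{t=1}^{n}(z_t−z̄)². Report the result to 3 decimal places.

Mean z̄ = (1 + 2 + 5 + 7 + 12 + 12 + 17 + 21)/8 = 9.6250
Deviations from mean: -8.6250, -7.6250, -4.6250, -2.6250, 2.3750, 2.3750, 7.3750, 11.3750
Σ(z_t−z̄)(z_{t+1}−z̄) = (65.7656) + (35.2656) + (12.1406) + (-6.2344) + (5.6406) + (17.5156) + (83.8906) = 213.9844
Denominator Σ(z_t−z̄)² = 355.8750
r_1 = 213.9844 / 355.8750 = 0.601

0.601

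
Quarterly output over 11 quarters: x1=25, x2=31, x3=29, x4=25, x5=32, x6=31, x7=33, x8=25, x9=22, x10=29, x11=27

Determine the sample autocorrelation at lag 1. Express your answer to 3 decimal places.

Mean x̄ = (25 + 31 + 29 + 25 + 32 + 31 + 33 + 25 + 22 + 29 + 27)/11 = 28.0909
Numerator Σ_{t=1}^{10}(x_t−x̄)(x_{t+1}−x̄) = 1.5372
Denominator Σ(x_t−x̄)² = 124.9091
r_1 = 1.5372 / 124.9091 = 0.012

0.012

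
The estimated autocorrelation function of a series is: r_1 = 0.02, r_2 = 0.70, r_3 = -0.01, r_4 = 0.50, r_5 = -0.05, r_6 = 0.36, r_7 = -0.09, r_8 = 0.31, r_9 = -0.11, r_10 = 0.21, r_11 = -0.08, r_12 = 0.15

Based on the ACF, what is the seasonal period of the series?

2

The largest autocorrelation is r_2 = 0.70, with weaker echoes at lags 4 (0.50), 6 (0.36), 8 (0.31), 10 (0.21) and 12 (0.15); the remaining lags stay at or below 0.02.
The dominant spike at lag 2 indicates a seasonal period of 2.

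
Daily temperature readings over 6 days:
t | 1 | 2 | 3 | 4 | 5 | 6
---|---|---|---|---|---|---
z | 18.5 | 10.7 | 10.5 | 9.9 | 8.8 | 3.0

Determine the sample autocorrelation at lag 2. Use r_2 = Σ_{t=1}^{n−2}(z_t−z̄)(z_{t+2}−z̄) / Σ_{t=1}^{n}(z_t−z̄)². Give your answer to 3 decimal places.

Mean z̄ = (18.5 + 10.7 + 10.5 + 9.9 + 8.8 + 3.0)/6 = 10.2333
Deviations from mean: 8.2667, 0.4667, 0.2667, -0.3333, -1.4333, -7.2333
Numerator Σ_{t=1}^{4}(z_t−z̄)(z_{t+2}−z̄) = 4.0778
Denominator Σ(z_t−z̄)² = 123.1133
r_2 = 4.0778 / 123.1133 = 0.033

0.033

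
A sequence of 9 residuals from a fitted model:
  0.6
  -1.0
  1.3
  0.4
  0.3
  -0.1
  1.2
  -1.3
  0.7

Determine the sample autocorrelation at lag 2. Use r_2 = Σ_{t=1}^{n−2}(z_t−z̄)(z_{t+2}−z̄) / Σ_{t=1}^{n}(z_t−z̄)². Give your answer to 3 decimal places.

0.191

Mean z̄ = (0.6 − 1.0 + 1.3 + 0.4 + 0.3 − 0.1 + 1.2 − 1.3 + 0.7)/9 = 0.2333
Σ(z_t−z̄)(z_{t+2}−z̄) = (0.3911) + (-0.2056) + (0.0711) + (-0.0556) + (0.0644) + (0.5111) + (0.4511) = 1.2278
Denominator Σ(z_t−z̄)² = 6.4400
r_2 = 1.2278 / 6.4400 = 0.191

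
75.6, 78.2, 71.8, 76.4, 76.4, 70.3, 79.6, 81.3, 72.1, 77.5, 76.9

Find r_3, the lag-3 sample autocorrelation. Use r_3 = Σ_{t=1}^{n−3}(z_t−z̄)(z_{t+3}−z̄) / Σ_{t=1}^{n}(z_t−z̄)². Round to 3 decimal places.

Mean z̄ = (75.6 + 78.2 + 71.8 + 76.4 + 76.4 + 70.3 + 79.6 + 81.3 + 72.1 + 77.5 + 76.9)/11 = 76.0091
Numerator Σ_{t=1}^{8}(z_t−z̄)(z_{t+3}−z̄) = 60.5834
Denominator Σ(z_t−z̄)² = 114.7691
r_3 = 60.5834 / 114.7691 = 0.528

0.528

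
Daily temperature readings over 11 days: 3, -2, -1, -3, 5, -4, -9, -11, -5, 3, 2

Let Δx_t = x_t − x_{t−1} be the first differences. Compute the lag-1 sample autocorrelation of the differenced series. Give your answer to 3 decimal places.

First differences Δx: -5, 1, -2, 8, -9, -5, -2, 6, 8, -1
Mean of differences = -0.1000
Numerator Σ(Δx_t−Δx̄)(Δx_{t+1}−Δx̄) = -11.5100
Denominator Σ(Δx_t−Δx̄)² = 304.9000
r_1(Δx) = -11.5100 / 304.9000 = -0.038

-0.038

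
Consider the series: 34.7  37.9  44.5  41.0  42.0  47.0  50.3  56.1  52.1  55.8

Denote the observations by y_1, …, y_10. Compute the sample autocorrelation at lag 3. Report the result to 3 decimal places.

0.151

Mean ȳ = (34.7 + 37.9 + 44.5 + 41.0 + 42.0 + 47.0 + 50.3 + 56.1 + 52.1 + 55.8)/10 = 46.1400
Σ(y_t−ȳ)(y_{t+3}−ȳ) = (58.8016) + (34.1136) + (-1.4104) + (-21.3824) + (-41.2344) + (5.1256) + (40.1856) = 74.1992
Denominator Σ(y_t−ȳ)² = 491.1040
r_3 = 74.1992 / 491.1040 = 0.151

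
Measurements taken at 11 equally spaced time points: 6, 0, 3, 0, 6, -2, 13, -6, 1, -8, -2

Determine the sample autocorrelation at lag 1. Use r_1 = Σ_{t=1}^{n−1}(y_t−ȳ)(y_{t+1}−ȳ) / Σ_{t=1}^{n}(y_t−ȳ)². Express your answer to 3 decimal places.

-0.351

Mean ȳ = (6 + 0 + 3 + 0 + 6 − 2 + 13 − 6 + 1 − 8 − 2)/11 = 1.0000
Numerator Σ_{t=1}^{10}(y_t−ȳ)(y_{t+1}−ȳ) = -122.0000
Denominator Σ(y_t−ȳ)² = 348.0000
r_1 = -122.0000 / 348.0000 = -0.351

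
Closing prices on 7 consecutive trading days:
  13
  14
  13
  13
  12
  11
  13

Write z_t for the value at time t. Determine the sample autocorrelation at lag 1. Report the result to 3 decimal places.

0.248

Mean z̄ = (13 + 14 + 13 + 13 + 12 + 11 + 13)/7 = 12.7143
Deviations from mean: 0.2857, 1.2857, 0.2857, 0.2857, -0.7143, -1.7143, 0.2857
Numerator Σ_{t=1}^{6}(z_t−z̄)(z_{t+1}−z̄) = 1.3469
Denominator Σ(z_t−z̄)² = 5.4286
r_1 = 1.3469 / 5.4286 = 0.248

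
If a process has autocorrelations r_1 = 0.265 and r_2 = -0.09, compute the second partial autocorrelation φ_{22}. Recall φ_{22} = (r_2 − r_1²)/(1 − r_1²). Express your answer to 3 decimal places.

φ_{22} = (r_2 − r_1²) / (1 − r_1²)
r_1² = (0.265)² = 0.070225
Numerator = -0.09 − 0.0702 = -0.1602; denominator = 1 − 0.0702 = 0.9298
φ_{22} = -0.1602 / 0.9298 = -0.172

-0.172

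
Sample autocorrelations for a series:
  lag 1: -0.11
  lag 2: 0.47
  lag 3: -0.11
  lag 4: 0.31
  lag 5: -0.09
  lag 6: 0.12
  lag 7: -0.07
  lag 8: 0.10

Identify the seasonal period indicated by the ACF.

The largest autocorrelation is r_2 = 0.47, with a weaker echo at lag 4 (0.31); the remaining lags stay at or below 0.12.
The dominant spike at lag 2 indicates a seasonal period of 2.

2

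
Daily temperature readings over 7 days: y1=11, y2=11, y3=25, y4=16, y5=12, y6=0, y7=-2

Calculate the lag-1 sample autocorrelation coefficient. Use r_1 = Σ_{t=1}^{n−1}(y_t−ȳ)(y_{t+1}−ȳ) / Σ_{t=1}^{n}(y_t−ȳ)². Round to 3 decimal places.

Mean ȳ = (11 + 11 + 25 + 16 + 12 + 0 − 2)/7 = 10.4286
Deviations from mean: 0.5714, 0.5714, 14.5714, 5.5714, 1.5714, -10.4286, -12.4286
Σ(y_t−ȳ)(y_{t+1}−ȳ) = (0.3265) + (8.3265) + (81.1837) + (8.7551) + (-16.3878) + (129.6122) = 211.8163
Denominator Σ(y_t−ȳ)² = 509.7143
r_1 = 211.8163 / 509.7143 = 0.416

0.416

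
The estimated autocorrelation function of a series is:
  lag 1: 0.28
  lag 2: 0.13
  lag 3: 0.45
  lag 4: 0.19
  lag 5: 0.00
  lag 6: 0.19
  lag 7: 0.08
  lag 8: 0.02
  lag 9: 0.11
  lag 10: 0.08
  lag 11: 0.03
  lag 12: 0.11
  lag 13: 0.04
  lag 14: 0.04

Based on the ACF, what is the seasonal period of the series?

The largest autocorrelation is r_3 = 0.45; the remaining lags stay at or below 0.28. The elevated value at lag 1 (0.28), dropping to 0.13 at lag 2, reflects decaying short-term dependence rather than seasonality.
The dominant spike at lag 3 indicates a seasonal period of 3.

3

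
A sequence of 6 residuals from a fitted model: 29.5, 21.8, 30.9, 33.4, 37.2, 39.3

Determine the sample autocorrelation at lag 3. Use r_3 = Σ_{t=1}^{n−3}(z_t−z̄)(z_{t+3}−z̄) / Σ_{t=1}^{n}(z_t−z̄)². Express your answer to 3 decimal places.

-0.333

Mean z̄ = (29.5 + 21.8 + 30.9 + 33.4 + 37.2 + 39.3)/6 = 32.0167
Numerator Σ_{t=1}^{3}(z_t−z̄)(z_{t+3}−z̄) = -64.5708
Denominator Σ(z_t−z̄)² = 193.7883
r_3 = -64.5708 / 193.7883 = -0.333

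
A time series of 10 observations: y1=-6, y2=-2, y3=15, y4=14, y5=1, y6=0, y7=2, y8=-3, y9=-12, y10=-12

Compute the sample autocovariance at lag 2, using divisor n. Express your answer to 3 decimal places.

-8.048

Mean ȳ = (-6 − 2 + 15 + 14 + 1 + 0 + 2 − 3 − 12 − 12)/10 = -0.3000
Σ_{t=1}^{8}(y_t−ȳ)(y_{t+2}−ȳ) = -80.4800
γ_2 = -80.4800 / 10 = -8.048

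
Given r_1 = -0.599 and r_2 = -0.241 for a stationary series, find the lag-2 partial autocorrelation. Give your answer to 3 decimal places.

φ_{22} = (r_2 − r_1²) / (1 − r_1²)
r_1² = (-0.599)² = 0.358801
Numerator = -0.241 − 0.3588 = -0.5998; denominator = 1 − 0.3588 = 0.6412
φ_{22} = -0.5998 / 0.6412 = -0.935

-0.935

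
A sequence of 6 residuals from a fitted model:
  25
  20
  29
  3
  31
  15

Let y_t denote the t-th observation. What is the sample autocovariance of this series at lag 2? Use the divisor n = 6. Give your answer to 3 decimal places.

Mean ȳ = (25 + 20 + 29 + 3 + 31 + 15)/6 = 20.5000
Deviations: 4.5000, -0.5000, 8.5000, -17.5000, 10.5000, -5.5000
Σ_{t=1}^{4}(y_t−ȳ)(y_{t+2}−ȳ) = 232.5000
γ_2 = 232.5000 / 6 = 38.750

38.750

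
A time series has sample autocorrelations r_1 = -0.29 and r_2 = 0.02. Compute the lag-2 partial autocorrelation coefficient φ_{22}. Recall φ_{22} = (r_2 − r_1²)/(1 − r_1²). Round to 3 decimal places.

φ_{22} = (r_2 − r_1²) / (1 − r_1²)
r_1² = (-0.29)² = 0.0841
Numerator = 0.02 − 0.0841 = -0.0641; denominator = 1 − 0.0841 = 0.9159
φ_{22} = -0.0641 / 0.9159 = -0.070

-0.070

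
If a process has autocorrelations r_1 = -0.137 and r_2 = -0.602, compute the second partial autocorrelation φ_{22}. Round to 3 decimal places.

-0.633

φ_{22} = (r_2 − r_1²) / (1 − r_1²)
r_1² = (-0.137)² = 0.018769
Numerator = -0.602 − 0.0188 = -0.6208; denominator = 1 − 0.0188 = 0.9812
φ_{22} = -0.6208 / 0.9812 = -0.633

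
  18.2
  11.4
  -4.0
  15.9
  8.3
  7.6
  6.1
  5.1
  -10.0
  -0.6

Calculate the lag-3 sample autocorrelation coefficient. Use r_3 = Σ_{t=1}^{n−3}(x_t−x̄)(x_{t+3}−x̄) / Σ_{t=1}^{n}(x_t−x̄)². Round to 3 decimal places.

0.135

Mean x̄ = (18.2 + 11.4 − 4.0 + 15.9 + 8.3 + 7.6 + 6.1 + 5.1 − 10.0 − 0.6)/10 = 5.8000
Σ(x_t−x̄)(x_{t+3}−x̄) = (125.2400) + (14.0000) + (-17.6400) + (3.0300) + (-1.7500) + (-28.4400) + (-1.9200) = 92.5200
Denominator Σ(x_t−x̄)² = 683.8400
r_3 = 92.5200 / 683.8400 = 0.135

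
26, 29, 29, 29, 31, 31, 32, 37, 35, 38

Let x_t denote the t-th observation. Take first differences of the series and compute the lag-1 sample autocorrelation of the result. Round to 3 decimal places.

-0.577

First differences Δx: 3, 0, 0, 2, 0, 1, 5, -2, 3
Mean of differences = 1.3333
Numerator Σ(Δx_t−Δx̄)(Δx_{t+1}−Δx̄) = -20.7778
Denominator Σ(Δx_t−Δx̄)² = 36.0000
r_1(Δx) = -20.7778 / 36.0000 = -0.577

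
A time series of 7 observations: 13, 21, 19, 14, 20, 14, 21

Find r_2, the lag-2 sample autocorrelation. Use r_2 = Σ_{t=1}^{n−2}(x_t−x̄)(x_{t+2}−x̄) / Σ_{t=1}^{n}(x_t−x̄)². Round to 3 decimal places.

0.074

Mean x̄ = (13 + 21 + 19 + 14 + 20 + 14 + 21)/7 = 17.4286
Deviations from mean: -4.4286, 3.5714, 1.5714, -3.4286, 2.5714, -3.4286, 3.5714
Numerator Σ_{t=1}^{5}(x_t−x̄)(x_{t+2}−x̄) = 5.7755
Denominator Σ(x_t−x̄)² = 77.7143
r_2 = 5.7755 / 77.7143 = 0.074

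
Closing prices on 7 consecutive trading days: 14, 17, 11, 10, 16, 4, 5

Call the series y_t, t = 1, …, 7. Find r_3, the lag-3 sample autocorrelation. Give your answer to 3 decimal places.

0.212

Mean ȳ = (14 + 17 + 11 + 10 + 16 + 4 + 5)/7 = 11.0000
Deviations from mean: 3.0000, 6.0000, 0.0000, -1.0000, 5.0000, -7.0000, -6.0000
Σ(y_t−ȳ)(y_{t+3}−ȳ) = (-3.0000) + (30.0000) + (0.0000) + (6.0000) = 33.0000
Denominator Σ(y_t−ȳ)² = 156.0000
r_3 = 33.0000 / 156.0000 = 0.212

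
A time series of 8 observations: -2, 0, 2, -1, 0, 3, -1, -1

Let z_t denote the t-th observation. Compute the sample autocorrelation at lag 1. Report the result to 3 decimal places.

Mean z̄ = (-2 + 0 + 2 − 1 + 0 + 3 − 1 − 1)/8 = 0.0000
Deviations from mean: -2.0000, 0.0000, 2.0000, -1.0000, 0.0000, 3.0000, -1.0000, -1.0000
Σ(z_t−z̄)(z_{t+1}−z̄) = (0.0000) + (0.0000) + (-2.0000) + (0.0000) + (0.0000) + (-3.0000) + (1.0000) = -4.0000
Denominator Σ(z_t−z̄)² = 20.0000
r_1 = -4.0000 / 20.0000 = -0.200

-0.200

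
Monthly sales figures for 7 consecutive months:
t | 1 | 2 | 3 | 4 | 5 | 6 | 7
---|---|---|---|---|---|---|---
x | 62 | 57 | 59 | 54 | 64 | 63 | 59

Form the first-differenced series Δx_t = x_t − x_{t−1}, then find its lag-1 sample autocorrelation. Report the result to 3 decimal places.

-0.432

First differences Δx: -5, 2, -5, 10, -1, -4
Mean of differences = -0.5000
Numerator Σ(Δx_t−Δx̄)(Δx_{t+1}−Δx̄) = -73.2500
Denominator Σ(Δx_t−Δx̄)² = 169.5000
r_1(Δx) = -73.2500 / 169.5000 = -0.432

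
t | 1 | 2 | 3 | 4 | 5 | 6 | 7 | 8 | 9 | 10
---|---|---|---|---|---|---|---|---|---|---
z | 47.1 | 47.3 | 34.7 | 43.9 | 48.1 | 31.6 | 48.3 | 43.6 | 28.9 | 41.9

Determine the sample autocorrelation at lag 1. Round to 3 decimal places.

Mean z̄ = (47.1 + 47.3 + 34.7 + 43.9 + 48.1 + 31.6 + 48.3 + 43.6 + 28.9 + 41.9)/10 = 41.5400
Numerator Σ_{t=1}^{9}(z_t−z̄)(z_{t+1}−z̄) = -157.0976
Denominator Σ(z_t−z̄)² = 468.1240
r_1 = -157.0976 / 468.1240 = -0.336

-0.336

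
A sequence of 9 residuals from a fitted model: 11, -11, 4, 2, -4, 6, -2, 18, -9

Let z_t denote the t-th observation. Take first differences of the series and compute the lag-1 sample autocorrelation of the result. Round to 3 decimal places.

First differences Δz: -22, 15, -2, -6, 10, -8, 20, -27
Mean of differences = -2.5000
Numerator Σ(Δz_t−Δz̄)(Δz_{t+1}−Δz̄) = -1121.7500
Denominator Σ(Δz_t−Δz̄)² = 1992.0000
r_1(Δz) = -1121.7500 / 1992.0000 = -0.563

-0.563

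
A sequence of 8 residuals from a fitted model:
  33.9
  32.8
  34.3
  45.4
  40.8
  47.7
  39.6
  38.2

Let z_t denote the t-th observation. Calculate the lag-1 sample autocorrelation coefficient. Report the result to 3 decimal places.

0.299

Mean z̄ = (33.9 + 32.8 + 34.3 + 45.4 + 40.8 + 47.7 + 39.6 + 38.2)/8 = 39.0875
Deviations from mean: -5.1875, -6.2875, -4.7875, 6.3125, 1.7125, 8.6125, 0.5125, -0.8875
Σ(z_t−z̄)(z_{t+1}−z̄) = (32.6164) + (30.1014) + (-30.2211) + (10.8102) + (14.7489) + (4.4139) + (-0.4548) = 62.0148
Denominator Σ(z_t−z̄)² = 207.3688
r_1 = 62.0148 / 207.3688 = 0.299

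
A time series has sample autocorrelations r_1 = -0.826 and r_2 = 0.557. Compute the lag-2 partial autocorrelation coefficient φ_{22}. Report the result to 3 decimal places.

-0.394

φ_{22} = (r_2 − r_1²) / (1 − r_1²)
r_1² = (-0.826)² = 0.682276
Numerator = 0.557 − 0.6823 = -0.1253; denominator = 1 − 0.6823 = 0.3177
φ_{22} = -0.1253 / 0.3177 = -0.394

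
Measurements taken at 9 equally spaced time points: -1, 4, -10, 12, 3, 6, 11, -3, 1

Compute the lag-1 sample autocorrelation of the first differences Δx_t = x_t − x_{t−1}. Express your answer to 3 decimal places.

First differences Δx: 5, -14, 22, -9, 3, 5, -14, 4
Mean of differences = 0.2500
Numerator Σ(Δx_t−Δx̄)(Δx_{t+1}−Δx̄) = -712.3125
Denominator Σ(Δx_t−Δx̄)² = 1031.5000
r_1(Δx) = -712.3125 / 1031.5000 = -0.691

-0.691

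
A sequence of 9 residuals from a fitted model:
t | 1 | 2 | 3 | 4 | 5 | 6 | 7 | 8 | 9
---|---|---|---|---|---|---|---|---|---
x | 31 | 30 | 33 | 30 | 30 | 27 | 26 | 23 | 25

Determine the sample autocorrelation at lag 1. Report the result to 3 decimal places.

Mean x̄ = (31 + 30 + 33 + 30 + 30 + 27 + 26 + 23 + 25)/9 = 28.3333
Numerator Σ_{t=1}^{8}(x_t−x̄)(x_{t+1}−x̄) = 53.8889
Denominator Σ(x_t−x̄)² = 84.0000
r_1 = 53.8889 / 84.0000 = 0.642

0.642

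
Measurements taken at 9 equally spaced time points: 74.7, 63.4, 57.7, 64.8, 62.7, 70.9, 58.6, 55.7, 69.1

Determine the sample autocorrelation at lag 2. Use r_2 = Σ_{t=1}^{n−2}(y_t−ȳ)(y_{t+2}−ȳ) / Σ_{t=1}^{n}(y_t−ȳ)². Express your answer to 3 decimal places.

Mean ȳ = (74.7 + 63.4 + 57.7 + 64.8 + 62.7 + 70.9 + 58.6 + 55.7 + 69.1)/9 = 64.1778
Numerator Σ_{t=1}^{7}(y_t−ȳ)(y_{t+2}−ȳ) = -131.0910
Denominator Σ(y_t−ȳ)² = 328.2556
r_2 = -131.0910 / 328.2556 = -0.399

-0.399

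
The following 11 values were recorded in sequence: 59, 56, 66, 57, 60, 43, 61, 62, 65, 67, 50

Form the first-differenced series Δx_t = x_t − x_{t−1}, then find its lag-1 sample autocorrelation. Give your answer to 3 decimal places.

First differences Δx: -3, 10, -9, 3, -17, 18, 1, 3, 2, -17
Mean of differences = -0.9000
Numerator Σ(Δx_t−Δx̄)(Δx_{t+1}−Δx̄) = -501.9100
Denominator Σ(Δx_t−Δx̄)² = 1106.9000
r_1(Δx) = -501.9100 / 1106.9000 = -0.453

-0.453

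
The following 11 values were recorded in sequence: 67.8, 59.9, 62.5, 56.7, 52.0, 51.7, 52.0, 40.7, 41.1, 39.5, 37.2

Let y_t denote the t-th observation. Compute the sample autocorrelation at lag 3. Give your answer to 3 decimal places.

Mean ȳ = (67.8 + 59.9 + 62.5 + 56.7 + 52.0 + 51.7 + 52.0 + 40.7 + 41.1 + 39.5 + 37.2)/11 = 51.0091
Numerator Σ_{t=1}^{8}(y_t−ȳ)(y_{t+3}−ȳ) = 231.8370
Denominator Σ(y_t−ȳ)² = 1055.4691
r_3 = 231.8370 / 1055.4691 = 0.220

0.220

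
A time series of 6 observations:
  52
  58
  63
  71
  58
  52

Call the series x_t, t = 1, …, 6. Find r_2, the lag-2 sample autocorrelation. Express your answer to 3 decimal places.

-0.492

Mean x̄ = (52 + 58 + 63 + 71 + 58 + 52)/6 = 59.0000
Deviations from mean: -7.0000, -1.0000, 4.0000, 12.0000, -1.0000, -7.0000
Numerator Σ_{t=1}^{4}(x_t−x̄)(x_{t+2}−x̄) = -128.0000
Denominator Σ(x_t−x̄)² = 260.0000
r_2 = -128.0000 / 260.0000 = -0.492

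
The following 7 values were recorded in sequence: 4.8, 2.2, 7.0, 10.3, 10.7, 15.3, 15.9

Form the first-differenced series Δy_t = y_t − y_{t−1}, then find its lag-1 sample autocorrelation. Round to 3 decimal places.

First differences Δy: -2.6, 4.8, 3.3, 0.4, 4.6, 0.6
Mean of differences = 1.8500
Numerator Σ(Δy_t−Δȳ)(Δy_{t+1}−Δȳ) = -18.3775
Denominator Σ(Δy_t−Δȳ)² = 41.8350
r_1(Δy) = -18.3775 / 41.8350 = -0.439

-0.439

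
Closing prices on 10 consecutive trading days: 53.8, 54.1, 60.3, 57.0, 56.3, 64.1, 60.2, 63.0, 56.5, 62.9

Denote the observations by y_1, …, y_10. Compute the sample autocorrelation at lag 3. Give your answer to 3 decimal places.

Mean ȳ = (53.8 + 54.1 + 60.3 + 57.0 + 56.3 + 64.1 + 60.2 + 63.0 + 56.5 + 62.9)/10 = 58.8200
Σ(y_t−ȳ)(y_{t+3}−ȳ) = (9.1364) + (11.8944) + (7.8144) + (-2.5116) + (-10.5336) + (-12.2496) + (5.6304) = 9.1808
Denominator Σ(y_t−ȳ)² = 128.6160
r_3 = 9.1808 / 128.6160 = 0.071

0.071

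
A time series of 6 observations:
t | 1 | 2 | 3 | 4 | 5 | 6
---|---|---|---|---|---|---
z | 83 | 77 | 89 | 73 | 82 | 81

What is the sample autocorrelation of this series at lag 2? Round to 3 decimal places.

0.376

Mean z̄ = (83 + 77 + 89 + 73 + 82 + 81)/6 = 80.8333
Deviations from mean: 2.1667, -3.8333, 8.1667, -7.8333, 1.1667, 0.1667
Σ(z_t−z̄)(z_{t+2}−z̄) = (17.6944) + (30.0278) + (9.5278) + (-1.3056) = 55.9444
Denominator Σ(z_t−z̄)² = 148.8333
r_2 = 55.9444 / 148.8333 = 0.376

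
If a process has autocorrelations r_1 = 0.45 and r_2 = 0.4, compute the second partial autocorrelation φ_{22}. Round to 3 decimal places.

0.248

φ_{22} = (r_2 − r_1²) / (1 − r_1²)
r_1² = (0.45)² = 0.2025
Numerator = 0.4 − 0.2025 = 0.1975; denominator = 1 − 0.2025 = 0.7975
φ_{22} = 0.1975 / 0.7975 = 0.248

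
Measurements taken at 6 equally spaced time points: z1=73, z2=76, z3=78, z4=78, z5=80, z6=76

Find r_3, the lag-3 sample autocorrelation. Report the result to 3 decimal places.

Mean z̄ = (73 + 76 + 78 + 78 + 80 + 76)/6 = 76.8333
Deviations from mean: -3.8333, -0.8333, 1.1667, 1.1667, 3.1667, -0.8333
Numerator Σ_{t=1}^{3}(z_t−z̄)(z_{t+3}−z̄) = -8.0833
Denominator Σ(z_t−z̄)² = 28.8333
r_3 = -8.0833 / 28.8333 = -0.280

-0.280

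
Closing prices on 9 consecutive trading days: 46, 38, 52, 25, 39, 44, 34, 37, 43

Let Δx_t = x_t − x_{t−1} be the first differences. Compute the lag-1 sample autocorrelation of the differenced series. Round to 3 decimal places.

-0.636

First differences Δx: -8, 14, -27, 14, 5, -10, 3, 6
Mean of differences = -0.3750
Numerator Σ(Δx_t−Δx̄)(Δx_{t+1}−Δx̄) = -860.5156
Denominator Σ(Δx_t−Δx̄)² = 1353.8750
r_1(Δx) = -860.5156 / 1353.8750 = -0.636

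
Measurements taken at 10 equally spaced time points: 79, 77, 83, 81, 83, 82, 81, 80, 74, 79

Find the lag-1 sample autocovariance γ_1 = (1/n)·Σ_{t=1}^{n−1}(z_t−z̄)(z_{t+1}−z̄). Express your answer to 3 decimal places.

Mean z̄ = (79 + 77 + 83 + 81 + 83 + 82 + 81 + 80 + 74 + 79)/10 = 79.9000
Σ_{t=1}^{9}(z_t−z̄)(z_{t+1}−z̄) = 14.0900
γ_1 = 14.0900 / 10 = 1.409

1.409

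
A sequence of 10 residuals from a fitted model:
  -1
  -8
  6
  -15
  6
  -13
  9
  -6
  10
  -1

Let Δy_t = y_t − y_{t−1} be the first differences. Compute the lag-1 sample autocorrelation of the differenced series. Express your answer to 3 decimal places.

First differences Δy: -7, 14, -21, 21, -19, 22, -15, 16, -11
Mean of differences = 0.0000
Numerator Σ(Δy_t−Δȳ)(Δy_{t+1}−Δȳ) = -2396.0000
Denominator Σ(Δy_t−Δȳ)² = 2574.0000
r_1(Δy) = -2396.0000 / 2574.0000 = -0.931

-0.931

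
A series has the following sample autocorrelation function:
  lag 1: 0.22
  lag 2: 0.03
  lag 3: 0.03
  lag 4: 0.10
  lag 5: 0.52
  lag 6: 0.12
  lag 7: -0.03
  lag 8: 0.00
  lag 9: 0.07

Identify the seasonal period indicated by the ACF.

5

The largest autocorrelation is r_5 = 0.52; the remaining lags stay at or below 0.22. The elevated value at lag 1 (0.22), dropping to 0.03 at lag 2, reflects decaying short-term dependence rather than seasonality.
The dominant spike at lag 5 indicates a seasonal period of 5.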